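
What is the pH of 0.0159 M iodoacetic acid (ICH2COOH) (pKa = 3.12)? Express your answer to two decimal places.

ICH2COOH ⇌ ICH2COO- + H+
Ka = 10^(−3.12) = 7.59 × 10^-4
Ka = x²/(0.0159 − x) = 7.59 × 10^-4
Here C₀/Ka ≈ 20.9, so the small-x approximation fails. Use the quadratic:
x = [−0.000759 + √(0.000759² + 4.83e-05)]/2 = 3.12 × 10^-3 M
pH = −log[H+] = −log(3.12 × 10^-3) = 2.51

pH = 2.51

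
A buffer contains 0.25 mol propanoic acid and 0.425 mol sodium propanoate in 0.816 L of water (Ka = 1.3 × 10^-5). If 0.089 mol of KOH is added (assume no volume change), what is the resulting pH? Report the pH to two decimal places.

OH- converts CH3CH2COOH to CH3CH2COO-: CH3CH2COOH → 0.161 mol, CH3CH2COO- → 0.514 mol.
pKa = −log(1.3 × 10^-5) = 4.886
Henderson–Hasselbalch with mole ratio 0.514/0.161: pH = 4.886 + (+0.504)

pH = 5.39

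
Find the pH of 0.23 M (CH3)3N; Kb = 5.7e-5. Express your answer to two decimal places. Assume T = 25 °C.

pH = 11.56

(CH3)3N + H2O ⇌ (CH3)3NH+ + OH-
Kb = [OH-]²/(0.23 − [OH-]) = 5.7 × 10^-5
Since Kb ≪ C₀, [OH-] ≈ √(Kb·C₀) = 3.62 × 10^-3 M.
pOH = 2.44, so pH = 14.00 − pOH = 11.56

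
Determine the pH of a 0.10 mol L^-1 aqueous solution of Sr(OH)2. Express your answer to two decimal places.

pH = 13.30

Sr(OH)2 is a strong base (each formula unit releases 2 OH-); [OH-] = 0.2 M.
pOH = -log(0.2) = 0.70
pH = 14.00 - 0.70 = 13.30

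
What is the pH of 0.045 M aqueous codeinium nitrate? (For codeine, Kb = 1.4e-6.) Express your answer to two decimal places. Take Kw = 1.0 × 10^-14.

C18H22NO3+ is the conjugate acid of the weak base C18H21NO3.
Ka = Kw/Kb = 1.0×10^-14 / 1.4 × 10^-6 = 7.14 × 10^-9
Let x = [H+] at equilibrium. Ka = x²/(0.045 − x).
Since Ka ≪ C₀, x ≈ √(Ka·C₀) = 1.79 × 10^-5 M.
pH = −log[H+] = −log(1.79 × 10^-5) = 4.75

pH = 4.75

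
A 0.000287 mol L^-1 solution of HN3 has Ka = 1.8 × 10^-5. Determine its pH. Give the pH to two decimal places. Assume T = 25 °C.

HN3 ⇌ N3- + H+
Ka = x²/(0.000287 − x) = 1.8 × 10^-5
x is not negligible relative to C₀; solve x² + 1.8e-05·x − 5.17e-09 = 0.
x = (−Ka + √(Ka² + 4·Ka·C₀))/2 = 6.34 × 10^-5 M
pH = −log(6.34 × 10^-5) = 4.20

pH = 4.20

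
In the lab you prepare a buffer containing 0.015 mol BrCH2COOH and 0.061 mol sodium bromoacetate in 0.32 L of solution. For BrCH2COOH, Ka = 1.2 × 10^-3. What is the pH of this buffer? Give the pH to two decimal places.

pKa = −log(1.2 × 10^-3) = 2.921
Henderson–Hasselbalch: pH = pKa + log([BrCH2COO-]/[BrCH2COOH]) = 2.921 + log(0.061/0.015)
pH = 2.921 + (+0.609) = 3.53

pH = 3.53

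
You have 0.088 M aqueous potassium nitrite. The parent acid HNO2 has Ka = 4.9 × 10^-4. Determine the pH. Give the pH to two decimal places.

pH = 8.13

NO2- is the conjugate base of the weak acid HNO2.
Kb = Kw/Ka = 1.0×10^-14 / 4.9 × 10^-4 = 2.04 × 10^-11
Let x = [OH-] at equilibrium. Kb = x²/(0.088 − x).
Neglecting x in the denominator: x = √(2.04 × 10^-11 × 0.088) = 1.34 × 10^-6 M
pOH = 5.87, so pH = 14.00 − pOH = 8.13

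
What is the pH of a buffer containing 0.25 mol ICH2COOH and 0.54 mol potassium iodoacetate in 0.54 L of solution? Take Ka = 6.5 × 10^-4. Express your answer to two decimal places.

pKa = −log(6.5 × 10^-4) = 3.187
Henderson–Hasselbalch: pH = pKa + log([ICH2COO-]/[ICH2COOH]) = 3.187 + log(0.54/0.25)
pH = 3.187 + (+0.334) = 3.52

pH = 3.52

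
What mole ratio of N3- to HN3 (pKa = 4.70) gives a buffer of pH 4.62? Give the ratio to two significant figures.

ratio = 0.83

pH = pKa + log(r) ⇒ log(r) = 4.62 − 4.70 = -0.08
r = [N3-]/[HN3] = 10^(-0.08) = 0.832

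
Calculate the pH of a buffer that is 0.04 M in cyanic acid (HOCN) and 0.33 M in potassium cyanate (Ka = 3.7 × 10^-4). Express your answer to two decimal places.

pKa = −log(3.7 × 10^-4) = 3.432
pH = pKa + log([A⁻]/[HA]) = 3.432 + log(0.33/0.04)
pH = 3.432 + (+0.916) = 4.35

pH = 4.35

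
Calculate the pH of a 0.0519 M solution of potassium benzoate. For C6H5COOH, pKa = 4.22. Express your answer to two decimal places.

C6H5COO- is the conjugate base of the weak acid C6H5COOH.
Ka = 10^(−4.22) = 6.03 × 10^-5
Kb = Kw/Ka = 1.0×10^-14 / 6.03 × 10^-5 = 1.66 × 10^-10
Kb = [OH-]²/(0.0519 − [OH-]) = 1.66 × 10^-10
Since Kb ≪ C₀, [OH-] ≈ √(Kb·C₀) = 2.94 × 10^-6 M.
([OH-]/C₀ = 0.0057% < 5%, so the approximation holds.)
pOH = −log(2.94 × 10^-6) = 5.53; pH = 14.00 − 5.53 = 8.47

pH = 8.47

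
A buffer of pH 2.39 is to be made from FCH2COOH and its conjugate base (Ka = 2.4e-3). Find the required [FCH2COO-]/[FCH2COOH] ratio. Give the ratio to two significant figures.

pKa = -log(2.4 × 10^-3) = 2.620
pH = pKa + log(r) ⇒ log(r) = 2.39 − 2.620 = -0.230
r = [FCH2COO-]/[FCH2COOH] = 10^(-0.230) = 0.589

ratio = 0.59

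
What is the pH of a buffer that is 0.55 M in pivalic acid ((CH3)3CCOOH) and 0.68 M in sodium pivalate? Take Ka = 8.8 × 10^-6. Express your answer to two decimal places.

pH = 5.15

pKa = −log(8.8 × 10^-6) = 5.056
Henderson–Hasselbalch: pH = pKa + log([(CH3)3CCOO-]/[(CH3)3CCOOH]) = 5.056 + log(0.68/0.55)
pH = 5.056 + (+0.092) = 5.15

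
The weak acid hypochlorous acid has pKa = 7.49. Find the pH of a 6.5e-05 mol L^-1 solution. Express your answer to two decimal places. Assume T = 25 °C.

pH = 5.84

HOCl ⇌ OCl- + H+
Ka = 10^(−7.49) = 3.24 × 10^-8
From the ICE table, Ka = [H+]²/(6.5e-05 − [H+]) = 3.24 × 10^-8.
Assume [H+] ≪ 6.5e-05: [H+] ≈ √(3.24 × 10^-8 × 6.5e-05) = 1.45 × 10^-6 M
pH = −log(1.45 × 10^-6) = 5.84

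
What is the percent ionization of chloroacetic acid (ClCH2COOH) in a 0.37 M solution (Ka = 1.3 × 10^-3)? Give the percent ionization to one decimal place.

5.8%

ClCH2COOH ⇌ ClCH2COO- + H+; let x = [H+] at equilibrium.
Solve x² + 0.0013x − 0.000481 = 0 → x = 2.13 × 10^-2 M
Fraction ionized = 2.13 × 10^-2 / 0.37 = 0.0576 → 5.8%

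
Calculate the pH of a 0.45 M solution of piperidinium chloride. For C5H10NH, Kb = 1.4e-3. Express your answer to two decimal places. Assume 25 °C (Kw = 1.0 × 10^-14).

pH = 5.75

C5H10NH2+ is the conjugate acid of the weak base C5H10NH.
Ka = Kw/Kb = 1.0×10^-14 / 1.4 × 10^-3 = 7.14 × 10^-12
From the ICE table, Ka = x²/(0.45 − x) = 7.14 × 10^-12.
Assume x ≪ 0.45: x ≈ √(7.14 × 10^-12 × 0.45) = 1.79 × 10^-6 M
(x/C₀ = 0.0004% < 5%, so the approximation holds.)
pH = −log(1.79 × 10^-6) = 5.75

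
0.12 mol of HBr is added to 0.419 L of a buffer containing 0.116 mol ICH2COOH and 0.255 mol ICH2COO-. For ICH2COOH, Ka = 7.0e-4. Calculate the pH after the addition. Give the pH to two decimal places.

pH = 2.91

After neutralization: n(ICH2COOH) = 0.236 mol, n(ICH2COO-) = 0.135 mol.
pKa = −log(7.0 × 10^-4) = 3.155
pH = pKa + log(n_ICH2COO-/n_ICH2COOH) = 3.155 + log(0.135/0.236) = 3.155 + (-0.243)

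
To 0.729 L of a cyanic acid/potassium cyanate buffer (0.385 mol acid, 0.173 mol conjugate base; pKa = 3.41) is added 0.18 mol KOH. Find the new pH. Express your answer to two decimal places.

OH- converts HOCN to OCN-: HOCN → 0.205 mol, OCN- → 0.353 mol.
pH = pKa + log([A⁻]/[HA]) = 3.41 + log(0.353/0.205) = 3.41 +0.236

pH = 3.65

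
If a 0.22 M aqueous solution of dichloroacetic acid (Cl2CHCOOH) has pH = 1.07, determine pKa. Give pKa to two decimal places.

[H+] = 10^(-1.07) = 8.51 × 10^-2 M
At equilibrium [HA] = 0.22 − 8.51 × 10^-2 = 1.35 × 10^-1 M
Ka = [H+][A-]/[HA] = (8.51 × 10^-2)² / 1.35 × 10^-1 = 5.36 × 10^-2
pKa = -log(5.36 × 10^-2) = 1.27

pKa = 1.27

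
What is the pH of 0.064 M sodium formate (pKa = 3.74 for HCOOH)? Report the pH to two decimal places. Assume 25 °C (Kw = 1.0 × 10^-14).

HCOO- is the conjugate base of the weak acid HCOOH.
Ka = 10^(−3.74) = 1.82 × 10^-4
Kb = Kw/Ka = 1.0×10^-14 / 1.82 × 10^-4 = 5.49 × 10^-11
Kb = x²/(0.064 − x) = 5.49 × 10^-11
Assume x ≪ 0.064: x ≈ √(5.49 × 10^-11 × 0.064) = 1.87 × 10^-6 M
(x/C₀ = 0.0029% < 5%, so the approximation holds.)
pOH = −log(1.87 × 10^-6) = 5.73; pH = 14.00 − 5.73 = 8.27

pH = 8.27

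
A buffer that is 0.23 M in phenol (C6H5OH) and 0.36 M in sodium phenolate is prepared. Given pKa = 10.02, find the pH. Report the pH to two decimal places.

pH = 10.21

Henderson–Hasselbalch: pH = pKa + log([C6H5O-]/[C6H5OH]) = 10.02 + log(0.36/0.23)
pH = 10.02 + (+0.195) = 10.21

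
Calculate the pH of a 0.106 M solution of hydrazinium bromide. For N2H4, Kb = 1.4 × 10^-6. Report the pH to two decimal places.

N2H5+ is the conjugate acid of the weak base N2H4.
Ka = Kw/Kb = 1.0×10^-14 / 1.4 × 10^-6 = 7.14 × 10^-9
Ka = [H+]²/(0.106 − [H+]) = 7.14 × 10^-9
Since Ka ≪ C₀, [H+] ≈ √(Ka·C₀) = 2.75 × 10^-5 M.
Check: 0.026% ionized — well under 5%, approximation valid.
pH = −log(2.75 × 10^-5) = 4.56

pH = 4.56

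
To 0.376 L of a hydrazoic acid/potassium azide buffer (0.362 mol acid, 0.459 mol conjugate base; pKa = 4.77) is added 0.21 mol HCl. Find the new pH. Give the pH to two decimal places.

After neutralization: n(HN3) = 0.572 mol, n(N3-) = 0.249 mol.
pH = pKa + log(n_N3-/n_HN3) = 4.77 + log(0.249/0.572) = 4.77 + (-0.361)

pH = 4.41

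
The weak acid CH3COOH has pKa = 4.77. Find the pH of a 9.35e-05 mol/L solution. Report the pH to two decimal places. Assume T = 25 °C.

CH3COOH ⇌ CH3COO- + H+
Ka = 10^(−4.77) = 1.70 × 10^-5
Ka = [H+]²/(9.35e-05 − [H+]) = 1.70 × 10^-5
Here C₀/Ka ≈ 5.5, so the small-[H+] approximation fails. Use the quadratic:
[H+] = [−1.7e-05 + √(1.7e-05² + 6.36e-09)]/2 = 3.23 × 10^-5 M
pH = −log[H+] = −log(3.23 × 10^-5) = 4.49

pH = 4.49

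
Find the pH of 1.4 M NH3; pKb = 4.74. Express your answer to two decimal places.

pH = 11.70

NH3 + H2O ⇌ NH4+ + OH-
Kb = 10^(−4.74) = 1.82 × 10^-5
From the ICE table, Kb = x²/(1.4 − x) = 1.82 × 10^-5.
Neglecting x in the denominator: x = √(1.82 × 10^-5 × 1.4) = 5.05 × 10^-3 M
pOH = −log(5.05 × 10^-3) = 2.30; pH = 14.00 − 2.30 = 11.70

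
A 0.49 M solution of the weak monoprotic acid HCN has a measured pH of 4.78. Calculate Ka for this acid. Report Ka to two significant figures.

[H+] = 10^(-4.78) = 1.66 × 10^-5 M
At equilibrium [HA] = 0.49 − 1.66 × 10^-5 = 4.90 × 10^-1 M
Ka = [H+][A-]/[HA] = (1.66 × 10^-5)² / 4.90 × 10^-1 = 5.6 × 10^-10

Ka = 5.6 × 10^-10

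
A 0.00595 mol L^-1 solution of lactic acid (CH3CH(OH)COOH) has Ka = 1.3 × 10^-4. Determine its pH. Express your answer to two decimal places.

pH = 3.09

CH3CH(OH)COOH ⇌ CH3CH(OH)COO- + H+
From the ICE table, Ka = [H+]²/(0.00595 − [H+]) = 1.3 × 10^-4.
The 5% rule fails; solving [H+]² + Ka·[H+] − Ka·C₀ = 0 exactly:
[H+] = (−Ka + √(Ka² + 4·Ka·C₀))/2 = 8.17 × 10^-4 M
pH = −log(8.17 × 10^-4) = 3.09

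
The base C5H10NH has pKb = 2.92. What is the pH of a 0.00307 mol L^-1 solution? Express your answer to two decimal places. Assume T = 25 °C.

pH = 11.15

C5H10NH + H2O ⇌ C5H10NH2+ + OH-
Kb = 10^(−2.92) = 1.20 × 10^-3
Kb = [OH-]²/(0.00307 − [OH-]) = 1.20 × 10^-3
Here C₀/Kb ≈ 2.56, so the small-[OH-] approximation fails. Use the quadratic:
[OH-] = (−Kb + √(Kb² + 4·Kb·C₀))/2 = 1.41 × 10^-3 M
pOH = −log(1.41 × 10^-3) = 2.85; pH = 14.00 − 2.85 = 11.15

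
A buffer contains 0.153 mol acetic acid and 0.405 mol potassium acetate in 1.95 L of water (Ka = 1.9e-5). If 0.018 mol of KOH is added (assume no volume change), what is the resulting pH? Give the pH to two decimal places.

pH = 5.22

OH- converts CH3COOH to CH3COO-: CH3COOH → 0.135 mol, CH3COO- → 0.423 mol.
pKa = −log(1.9 × 10^-5) = 4.721
Henderson–Hasselbalch with mole ratio 0.423/0.135: pH = 4.721 + (+0.496)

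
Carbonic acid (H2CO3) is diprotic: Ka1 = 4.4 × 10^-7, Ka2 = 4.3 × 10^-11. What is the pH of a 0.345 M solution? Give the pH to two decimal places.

Ka1 ≫ Ka2, so treat the first dissociation as the only significant source of H+.
Ka1 = x²/(0.345 − x) = 4.4 × 10^-7
x ≈ √(4.4 × 10^-7 × 0.345) = 3.90 × 10^-4 M
pH = −log(3.90 × 10^-4) = 3.41

pH = 3.41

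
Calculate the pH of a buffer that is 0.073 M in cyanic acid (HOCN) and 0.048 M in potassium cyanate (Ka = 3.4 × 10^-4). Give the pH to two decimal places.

pKa = −log(3.4 × 10^-4) = 3.469
pH = pKa + log([A⁻]/[HA]) = 3.469 + log(0.048/0.073)
pH = 3.469 + (-0.182) = 3.29

pH = 3.29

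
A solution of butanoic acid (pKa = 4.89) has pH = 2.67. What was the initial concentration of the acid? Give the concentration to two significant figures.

[H+] = 10^(-2.67) = 2.14 × 10^-3 M = x
Ka = 10^(−4.89) = 1.29 × 10^-5
Ka = x²/(C₀ − x) ⇒ C₀ = x + x²/Ka
C₀ = 2.14 × 10^-3 + (2.14 × 10^-3)²/(1.29 × 10^-5) = 3.57 × 10^-1 M

C₀ = 3.6 × 10^-1 M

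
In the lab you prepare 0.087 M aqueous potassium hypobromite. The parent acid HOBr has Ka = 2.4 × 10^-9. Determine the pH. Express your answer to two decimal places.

OBr- is the conjugate base of the weak acid HOBr.
Kb = Kw/Ka = 1.0×10^-14 / 2.4 × 10^-9 = 4.17 × 10^-6
Kb = [OH-]²/(0.087 − [OH-]) = 4.17 × 10^-6
Assume [OH-] ≪ 0.087: [OH-] ≈ √(4.17 × 10^-6 × 0.087) = 6.02 × 10^-4 M
Check: 0.69% ionized — well under 5%, approximation valid.
pOH = 3.22, so pH = 14.00 − pOH = 10.78

pH = 10.78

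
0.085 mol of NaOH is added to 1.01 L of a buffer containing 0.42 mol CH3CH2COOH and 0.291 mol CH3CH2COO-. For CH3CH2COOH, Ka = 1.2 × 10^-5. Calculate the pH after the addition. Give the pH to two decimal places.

pH = 4.97

OH- converts CH3CH2COOH to CH3CH2COO-: CH3CH2COOH → 0.335 mol, CH3CH2COO- → 0.376 mol.
pKa = −log(1.2 × 10^-5) = 4.921
pH = pKa + log(n_CH3CH2COO-/n_CH3CH2COOH) = 4.921 + log(0.376/0.335) = 4.921 + (+0.050)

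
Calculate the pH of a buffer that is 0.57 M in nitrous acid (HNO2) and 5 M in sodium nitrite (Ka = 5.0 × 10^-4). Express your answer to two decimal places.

pKa = −log(5.0 × 10^-4) = 3.301
Using pH = pKa + log([base]/[acid]) with [base]/[acid] = 5/0.57:
pH = 3.301 + (+0.943) = 4.24

pH = 4.24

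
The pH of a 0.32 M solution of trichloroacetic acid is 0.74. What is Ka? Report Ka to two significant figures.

[H+] = 10^(-0.74) = 1.82 × 10^-1 M
At equilibrium [HA] = 0.32 − 1.82 × 10^-1 = 1.38 × 10^-1 M
Ka = [H+][A-]/[HA] = (1.82 × 10^-1)² / 1.38 × 10^-1 = 2.4 × 10^-1

Ka = 2.4 × 10^-1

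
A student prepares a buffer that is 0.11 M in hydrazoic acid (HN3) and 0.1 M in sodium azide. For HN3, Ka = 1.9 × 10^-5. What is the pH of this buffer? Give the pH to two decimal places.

pH = 4.68

pKa = −log(1.9 × 10^-5) = 4.721
pH = pKa + log([A⁻]/[HA]) = 4.721 + log(0.1/0.11)
pH = 4.721 + (-0.041) = 4.68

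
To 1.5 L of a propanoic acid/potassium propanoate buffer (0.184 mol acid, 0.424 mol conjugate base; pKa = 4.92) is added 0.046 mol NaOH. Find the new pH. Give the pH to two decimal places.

pH = 5.45

After neutralization: n(CH3CH2COOH) = 0.138 mol, n(CH3CH2COO-) = 0.47 mol.
pH = pKa + log(n_CH3CH2COO-/n_CH3CH2COOH) = 4.92 + log(0.47/0.138) = 4.92 + (+0.532)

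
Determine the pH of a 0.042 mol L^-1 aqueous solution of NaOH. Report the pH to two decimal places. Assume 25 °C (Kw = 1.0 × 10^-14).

pH = 12.62

NaOH is a strong base; [OH-] = 0.042 M.
pOH = -log(0.042) = 1.38
pH = 14.00 - 1.38 = 12.62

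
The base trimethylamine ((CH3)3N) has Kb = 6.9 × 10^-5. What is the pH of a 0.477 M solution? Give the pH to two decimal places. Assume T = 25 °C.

pH = 11.76

(CH3)3N + H2O ⇌ (CH3)3NH+ + OH-
Kb = [OH-]²/(0.477 − [OH-]) = 6.9 × 10^-5
Neglecting [OH-] in the denominator: [OH-] = √(6.9 × 10^-5 × 0.477) = 5.74 × 10^-3 M
([OH-]/C₀ = 1.2% < 5%, so the approximation holds.)
pOH = −log(5.74 × 10^-3) = 2.24; pH = 14.00 − 2.24 = 11.76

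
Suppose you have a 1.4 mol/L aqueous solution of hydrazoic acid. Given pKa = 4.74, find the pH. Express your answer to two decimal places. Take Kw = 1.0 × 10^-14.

HN3 ⇌ N3- + H+
Ka = 10^(−4.74) = 1.82 × 10^-5
Ka = [H+]²/(1.4 − [H+]) = 1.82 × 10^-5
Since Ka ≪ C₀, [H+] ≈ √(Ka·C₀) = 5.05 × 10^-3 M.
([H+]/C₀ = 0.36% < 5%, so the approximation holds.)
pH = −log(5.05 × 10^-3) = 2.30

pH = 2.30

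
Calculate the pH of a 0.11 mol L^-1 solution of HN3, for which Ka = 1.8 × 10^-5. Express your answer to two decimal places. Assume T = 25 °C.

pH = 2.85

HN3 ⇌ N3- + H+
Ka = [H+]²/(0.11 − [H+]) = 1.8 × 10^-5
Assume [H+] ≪ 0.11: [H+] ≈ √(1.8 × 10^-5 × 0.11) = 1.41 × 10^-3 M
Check: 1.3% ionized — well under 5%, approximation valid.
pH = −log[H+] = −log(1.41 × 10^-3) = 2.85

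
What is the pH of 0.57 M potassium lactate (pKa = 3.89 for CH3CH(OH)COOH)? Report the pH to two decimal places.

pH = 8.82

CH3CH(OH)COO- is the conjugate base of the weak acid CH3CH(OH)COOH.
Ka = 10^(−3.89) = 1.29 × 10^-4
Kb = Kw/Ka = 1.0×10^-14 / 1.29 × 10^-4 = 7.75 × 10^-11
Let x = [OH-] at equilibrium. Kb = x²/(0.57 − x).
Assume x ≪ 0.57: x ≈ √(7.75 × 10^-11 × 0.57) = 6.65 × 10^-6 M
(x/C₀ = 0.0012% < 5%, so the approximation holds.)
pOH = −log(6.65 × 10^-6) = 5.18; pH = 14.00 − 5.18 = 8.82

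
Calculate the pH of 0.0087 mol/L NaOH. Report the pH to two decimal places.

pH = 11.94

NaOH is a strong base; [OH-] = 0.0087 M.
pOH = -log(0.0087) = 2.06
pH = 14.00 - 2.06 = 11.94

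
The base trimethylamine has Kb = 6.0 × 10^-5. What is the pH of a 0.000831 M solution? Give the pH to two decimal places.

pH = 10.29

(CH3)3N + H2O ⇌ (CH3)3NH+ + OH-
Kb = x²/(0.000831 − x) = 6.0 × 10^-5
x is not negligible relative to C₀; solve x² + 6e-05·x − 4.99e-08 = 0.
x = (−Kb + √(Kb² + 4·Kb·C₀))/2 = 1.95 × 10^-4 M
pOH = −log(1.95 × 10^-4) = 3.71; pH = 14.00 − 3.71 = 10.29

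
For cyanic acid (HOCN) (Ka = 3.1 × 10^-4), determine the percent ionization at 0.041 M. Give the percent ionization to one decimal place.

HOCN ⇌ OCN- + H+; let x = [H+] at equilibrium.
Solve x² + 0.00031x − 1.27e-05 = 0 → x = 3.41 × 10^-3 M
Fraction ionized = 3.41 × 10^-3 / 0.041 = 0.0832 → 8.3%

8.3%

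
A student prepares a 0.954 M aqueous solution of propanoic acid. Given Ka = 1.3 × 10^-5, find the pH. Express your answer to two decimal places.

CH3CH2COOH ⇌ CH3CH2COO- + H+
From the ICE table, Ka = x²/(0.954 − x) = 1.3 × 10^-5.
Neglecting x in the denominator: x = √(1.3 × 10^-5 × 0.954) = 3.52 × 10^-3 M
(x/C₀ = 0.37% < 5%, so the approximation holds.)
pH = −log(3.52 × 10^-3) = 2.45

pH = 2.45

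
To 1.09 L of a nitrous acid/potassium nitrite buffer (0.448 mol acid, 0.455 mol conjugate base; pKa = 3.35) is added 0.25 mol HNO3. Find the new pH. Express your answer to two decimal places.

pH = 2.82

Added H+ converts NO2- to HNO2: HNO2 → 0.698 mol, NO2- → 0.205 mol.
pH = pKa + log(n_NO2-/n_HNO2) = 3.35 + log(0.205/0.698) = 3.35 + (-0.532)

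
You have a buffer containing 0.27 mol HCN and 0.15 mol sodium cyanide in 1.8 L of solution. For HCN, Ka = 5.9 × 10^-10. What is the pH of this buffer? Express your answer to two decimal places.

pH = 8.97

pKa = −log(5.9 × 10^-10) = 9.229
pH = pKa + log([A⁻]/[HA]) = 9.229 + log(0.15/0.27)
pH = 9.229 + (-0.255) = 8.97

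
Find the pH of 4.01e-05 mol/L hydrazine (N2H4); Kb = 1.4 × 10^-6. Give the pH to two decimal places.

pH = 8.83

N2H4 + H2O ⇌ N2H5+ + OH-
Let x = [OH-] at equilibrium. Kb = x²/(4.01e-05 − x).
The 5% rule fails; solving x² + Kb·x − Kb·C₀ = 0 exactly:
x = (−Kb + √(Kb² + 4·Kb·C₀))/2 = 6.83 × 10^-6 M
pOH = 5.17, so pH = 14.00 − pOH = 8.83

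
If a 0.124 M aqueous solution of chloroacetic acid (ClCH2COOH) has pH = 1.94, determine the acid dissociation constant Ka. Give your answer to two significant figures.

[H+] = 10^(-1.94) = 1.15 × 10^-2 M
At equilibrium [HA] = 0.124 − 1.15 × 10^-2 = 1.13 × 10^-1 M
Ka = [H+][A-]/[HA] = (1.15 × 10^-2)² / 1.13 × 10^-1 = 1.2 × 10^-3

Ka = 1.2 × 10^-3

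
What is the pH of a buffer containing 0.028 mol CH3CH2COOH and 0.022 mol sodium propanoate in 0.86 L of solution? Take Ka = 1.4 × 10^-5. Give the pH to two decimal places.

pKa = −log(1.4 × 10^-5) = 4.854
Using pH = pKa + log([base]/[acid]) with [base]/[acid] = 0.022/0.028:
pH = 4.854 + (-0.105) = 4.75

pH = 4.75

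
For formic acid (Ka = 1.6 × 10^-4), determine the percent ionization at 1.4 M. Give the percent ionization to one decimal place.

1.1%

HCOOH ⇌ HCOO- + H+; let x = [H+] at equilibrium.
x ≈ √(Ka·C₀) = √(1.6 × 10^-4 × 1.4) = 1.50 × 10^-2 M
% ionization = x/C₀ × 100% = 1.50 × 10^-2/1.4 × 100% = 1.1%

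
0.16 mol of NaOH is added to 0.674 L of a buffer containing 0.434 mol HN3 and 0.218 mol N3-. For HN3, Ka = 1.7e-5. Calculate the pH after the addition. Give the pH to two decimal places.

pH = 4.91

OH- converts HN3 to N3-: HN3 → 0.274 mol, N3- → 0.378 mol.
pKa = −log(1.7 × 10^-5) = 4.770
Henderson–Hasselbalch with mole ratio 0.378/0.274: pH = 4.770 + (+0.140)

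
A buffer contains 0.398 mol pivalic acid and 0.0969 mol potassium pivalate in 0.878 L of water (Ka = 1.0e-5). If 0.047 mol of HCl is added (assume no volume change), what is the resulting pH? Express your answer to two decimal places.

pH = 4.05

After neutralization: n((CH3)3CCOOH) = 0.445 mol, n((CH3)3CCOO-) = 0.0499 mol.
pKa = −log(1.0 × 10^-5) = 5.000
pH = pKa + log(n_(CH3)3CCOO-/n_(CH3)3CCOOH) = 5.000 + log(0.0499/0.445) = 5.000 + (-0.950)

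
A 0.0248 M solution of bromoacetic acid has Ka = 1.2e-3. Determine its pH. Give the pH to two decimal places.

pH = 2.31

BrCH2COOH ⇌ BrCH2COO- + H+
From the ICE table, Ka = [H+]²/(0.0248 − [H+]) = 1.2 × 10^-3.
The 5% rule fails; solving [H+]² + Ka·[H+] − Ka·C₀ = 0 exactly:
[H+] = [−0.0012 + √(0.0012² + 0.000119)]/2 = 4.89 × 10^-3 M
pH = −log[H+] = −log(4.89 × 10^-3) = 2.31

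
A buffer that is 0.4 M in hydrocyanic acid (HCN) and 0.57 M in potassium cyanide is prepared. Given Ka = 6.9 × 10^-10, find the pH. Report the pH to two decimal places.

pKa = −log(6.9 × 10^-10) = 9.161
Henderson–Hasselbalch: pH = pKa + log([CN-]/[HCN]) = 9.161 + log(0.57/0.4)
pH = 9.161 + (+0.154) = 9.31

pH = 9.31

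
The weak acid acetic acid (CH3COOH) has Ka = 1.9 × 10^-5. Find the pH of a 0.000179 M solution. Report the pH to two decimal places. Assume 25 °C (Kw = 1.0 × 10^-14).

CH3COOH ⇌ CH3COO- + H+
From the ICE table, Ka = [H+]²/(0.000179 − [H+]) = 1.9 × 10^-5.
The 5% rule fails; solving [H+]² + Ka·[H+] − Ka·C₀ = 0 exactly:
[H+] = [−1.9e-05 + √(1.9e-05² + 1.36e-08)]/2 = 4.96 × 10^-5 M
pH = −log(4.96 × 10^-5) = 4.30

pH = 4.30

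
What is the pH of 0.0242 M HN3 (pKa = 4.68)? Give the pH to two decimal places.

pH = 3.15

HN3 ⇌ N3- + H+
Ka = 10^(−4.68) = 2.09 × 10^-5
From the ICE table, Ka = x²/(0.0242 − x) = 2.09 × 10^-5.
Assume x ≪ 0.0242: x ≈ √(2.09 × 10^-5 × 0.0242) = 7.11 × 10^-4 M
Check: 2.9% ionized — well under 5%, approximation valid.
pH = −log[H+] = −log(7.11 × 10^-4) = 3.15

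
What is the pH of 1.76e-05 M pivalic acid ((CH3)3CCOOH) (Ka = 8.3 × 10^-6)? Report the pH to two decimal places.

pH = 5.06

(CH3)3CCOOH ⇌ (CH3)3CCOO- + H+
Let x = [H+] at equilibrium. Ka = x²/(1.76e-05 − x).
Here C₀/Ka ≈ 2.12, so the small-x approximation fails. Use the quadratic:
x = (−Ka + √(Ka² + 4·Ka·C₀))/2 = 8.63 × 10^-6 M
pH = −log(8.63 × 10^-6) = 5.06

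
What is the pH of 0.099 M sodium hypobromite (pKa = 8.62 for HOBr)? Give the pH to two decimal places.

OBr- is the conjugate base of the weak acid HOBr.
Ka = 10^(−8.62) = 2.40 × 10^-9
Kb = Kw/Ka = 1.0×10^-14 / 2.40 × 10^-9 = 4.17 × 10^-6
Kb = x²/(0.099 − x) = 4.17 × 10^-6
Assume x ≪ 0.099: x ≈ √(4.17 × 10^-6 × 0.099) = 6.43 × 10^-4 M
(x/C₀ = 0.65% < 5%, so the approximation holds.)
pOH = −log(6.43 × 10^-4) = 3.19; pH = 14.00 − 3.19 = 10.81

pH = 10.81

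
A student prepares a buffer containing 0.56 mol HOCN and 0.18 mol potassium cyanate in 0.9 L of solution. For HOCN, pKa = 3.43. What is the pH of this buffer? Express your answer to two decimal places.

Using pH = pKa + log([base]/[acid]) with [base]/[acid] = 0.18/0.56:
pH = 3.43 + (-0.493) = 2.94

pH = 2.94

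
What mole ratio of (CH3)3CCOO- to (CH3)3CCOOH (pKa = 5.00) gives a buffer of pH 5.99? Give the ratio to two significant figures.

pH = pKa + log(r) ⇒ log(r) = 5.99 − 5.00 = +0.99
r = [(CH3)3CCOO-]/[(CH3)3CCOOH] = 10^(+0.99) = 9.77

ratio = 9.8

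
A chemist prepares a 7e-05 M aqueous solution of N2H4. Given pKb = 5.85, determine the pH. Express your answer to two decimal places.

N2H4 + H2O ⇌ N2H5+ + OH-
Kb = 10^(−5.85) = 1.41 × 10^-6
Kb = x²/(7e-05 − x) = 1.41 × 10^-6
x is not negligible relative to C₀; solve x² + 1.41e-06·x − 9.87e-11 = 0.
x = [−1.41e-06 + √(1.41e-06² + 3.95e-10)]/2 = 9.25 × 10^-6 M
pOH = −log(9.25 × 10^-6) = 5.03; pH = 14.00 − 5.03 = 8.97

pH = 8.97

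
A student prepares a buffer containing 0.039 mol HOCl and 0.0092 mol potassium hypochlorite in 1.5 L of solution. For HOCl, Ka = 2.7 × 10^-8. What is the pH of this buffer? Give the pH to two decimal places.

pKa = −log(2.7 × 10^-8) = 7.569
pH = pKa + log([A⁻]/[HA]) = 7.569 + log(0.0092/0.039)
pH = 7.569 + (-0.627) = 6.94

pH = 6.94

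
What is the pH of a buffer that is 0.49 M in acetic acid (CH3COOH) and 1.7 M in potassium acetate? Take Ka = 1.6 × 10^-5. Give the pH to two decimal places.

pH = 5.34

pKa = −log(1.6 × 10^-5) = 4.796
Using pH = pKa + log([base]/[acid]) with [base]/[acid] = 1.7/0.49:
pH = 4.796 + (+0.540) = 5.34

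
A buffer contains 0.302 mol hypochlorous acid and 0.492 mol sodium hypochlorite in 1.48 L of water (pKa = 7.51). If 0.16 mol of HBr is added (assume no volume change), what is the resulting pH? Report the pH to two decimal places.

pH = 7.37

After neutralization: n(HOCl) = 0.462 mol, n(OCl-) = 0.332 mol.
Henderson–Hasselbalch with mole ratio 0.332/0.462: pH = 7.51 + (-0.144)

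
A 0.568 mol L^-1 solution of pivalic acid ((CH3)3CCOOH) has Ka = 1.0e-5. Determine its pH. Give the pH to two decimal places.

(CH3)3CCOOH ⇌ (CH3)3CCOO- + H+
Let x = [H+] at equilibrium. Ka = x²/(0.568 − x).
Since Ka ≪ C₀, x ≈ √(Ka·C₀) = 2.38 × 10^-3 M.
Check: 0.42% ionized — well under 5%, approximation valid.
pH = −log(2.38 × 10^-3) = 2.62

pH = 2.62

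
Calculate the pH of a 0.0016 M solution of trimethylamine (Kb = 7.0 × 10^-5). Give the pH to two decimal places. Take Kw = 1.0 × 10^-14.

pH = 10.48

(CH3)3N + H2O ⇌ (CH3)3NH+ + OH-
Let x = [OH-] at equilibrium. Kb = x²/(0.0016 − x).
The 5% rule fails; solving x² + Kb·x − Kb·C₀ = 0 exactly:
x = [−7e-05 + √(7e-05² + 4.48e-07)]/2 = 3.01 × 10^-4 M
pOH = −log(3.01 × 10^-4) = 3.52; pH = 14.00 − 3.52 = 10.48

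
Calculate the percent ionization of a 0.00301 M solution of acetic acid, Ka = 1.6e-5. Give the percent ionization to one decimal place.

CH3COOH ⇌ CH3COO- + H+; let x = [H+] at equilibrium.
Ka = x²/(C₀ − x); solving the quadratic gives x = 2.12 × 10^-4 M.
% ionization = x/C₀ × 100% = 2.12 × 10^-4/0.00301 × 100% = 7.0%

7.0%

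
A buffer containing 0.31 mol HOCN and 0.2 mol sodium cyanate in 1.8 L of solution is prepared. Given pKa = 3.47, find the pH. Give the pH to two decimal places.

pH = 3.28

Using pH = pKa + log([base]/[acid]) with [base]/[acid] = 0.2/0.31:
pH = 3.47 + (-0.190) = 3.28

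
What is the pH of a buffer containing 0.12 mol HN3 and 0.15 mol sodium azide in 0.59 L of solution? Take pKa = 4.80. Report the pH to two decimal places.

pH = pKa + log([A⁻]/[HA]) = 4.80 + log(0.15/0.12)
pH = 4.80 + (+0.097) = 4.90

pH = 4.90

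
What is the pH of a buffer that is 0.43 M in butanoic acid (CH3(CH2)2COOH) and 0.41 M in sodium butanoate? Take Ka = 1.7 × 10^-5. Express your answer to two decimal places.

pH = 4.75

pKa = −log(1.7 × 10^-5) = 4.770
pH = pKa + log([A⁻]/[HA]) = 4.770 + log(0.41/0.43)
pH = 4.770 + (-0.021) = 4.75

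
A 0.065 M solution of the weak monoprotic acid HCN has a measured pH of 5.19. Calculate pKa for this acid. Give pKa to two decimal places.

[H+] = 10^(-5.19) = 6.46 × 10^-6 M
At equilibrium [HA] = 0.065 − 6.46 × 10^-6 = 6.50 × 10^-2 M
Ka = [H+][A-]/[HA] = (6.46 × 10^-6)² / 6.50 × 10^-2 = 6.42 × 10^-10
pKa = -log(6.42 × 10^-10) = 9.19

pKa = 9.19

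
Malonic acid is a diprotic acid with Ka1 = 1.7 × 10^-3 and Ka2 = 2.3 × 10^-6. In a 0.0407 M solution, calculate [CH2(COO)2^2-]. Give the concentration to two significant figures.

First ionization gives [H+] ≈ [CH2(COOH)COO-] = 7.51 × 10^-3 M.
Second step: Ka2 = [H+][CH2(COO)2^2-]/[CH2(COOH)COO-] ≈ [CH2(COO)2^2-] (since [H+] ≈ [CH2(COOH)COO-]).
So [CH2(COO)2^2-] ≈ Ka2.

2.3 × 10^-6 M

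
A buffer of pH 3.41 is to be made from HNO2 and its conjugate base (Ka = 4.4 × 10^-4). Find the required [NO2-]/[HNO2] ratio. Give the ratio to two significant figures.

ratio = 1.1

pKa = -log(4.4 × 10^-4) = 3.357
pH = pKa + log(r) ⇒ log(r) = 3.41 − 3.357 = +0.053
r = [NO2-]/[HNO2] = 10^(+0.053) = 1.13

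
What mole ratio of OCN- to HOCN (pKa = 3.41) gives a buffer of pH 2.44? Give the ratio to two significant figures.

pH = pKa + log(r) ⇒ log(r) = 2.44 − 3.41 = -0.97
r = [OCN-]/[HOCN] = 10^(-0.97) = 0.107

ratio = 0.11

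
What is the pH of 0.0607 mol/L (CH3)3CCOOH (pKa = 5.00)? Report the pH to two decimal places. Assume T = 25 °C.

(CH3)3CCOOH ⇌ (CH3)3CCOO- + H+
Ka = 10^(−5.00) = 1.00 × 10^-5
From the ICE table, Ka = [H+]²/(0.0607 − [H+]) = 1.00 × 10^-5.
Assume [H+] ≪ 0.0607: [H+] ≈ √(1.00 × 10^-5 × 0.0607) = 7.79 × 10^-4 M
pH = −log(7.79 × 10^-4) = 3.11

pH = 3.11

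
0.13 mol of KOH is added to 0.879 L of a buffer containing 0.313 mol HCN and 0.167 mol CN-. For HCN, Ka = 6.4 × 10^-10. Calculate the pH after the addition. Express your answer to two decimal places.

OH- converts HCN to CN-: HCN → 0.183 mol, CN- → 0.297 mol.
pKa = −log(6.4 × 10^-10) = 9.194
Henderson–Hasselbalch with mole ratio 0.297/0.183: pH = 9.194 + (+0.210)

pH = 9.40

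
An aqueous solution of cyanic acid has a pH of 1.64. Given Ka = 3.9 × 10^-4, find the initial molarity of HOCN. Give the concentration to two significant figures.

C₀ = 1.4 M

[H+] = 10^(-1.64) = 2.29 × 10^-2 M = x
Ka = x²/(C₀ − x) ⇒ C₀ = x + x²/Ka
C₀ = 2.29 × 10^-2 + (2.29 × 10^-2)²/(3.9 × 10^-4) = 1.37 M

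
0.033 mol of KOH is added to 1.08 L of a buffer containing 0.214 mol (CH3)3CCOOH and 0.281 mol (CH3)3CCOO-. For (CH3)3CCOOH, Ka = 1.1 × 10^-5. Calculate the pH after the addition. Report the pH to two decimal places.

pH = 5.20

OH- converts (CH3)3CCOOH to (CH3)3CCOO-: (CH3)3CCOOH → 0.181 mol, (CH3)3CCOO- → 0.314 mol.
pKa = −log(1.1 × 10^-5) = 4.959
pH = pKa + log(n_(CH3)3CCOO-/n_(CH3)3CCOOH) = 4.959 + log(0.314/0.181) = 4.959 + (+0.239)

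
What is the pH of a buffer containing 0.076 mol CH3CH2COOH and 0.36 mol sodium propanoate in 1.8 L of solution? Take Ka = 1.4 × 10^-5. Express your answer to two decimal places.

pH = 5.53

pKa = −log(1.4 × 10^-5) = 4.854
Using pH = pKa + log([base]/[acid]) with [base]/[acid] = 0.36/0.076:
pH = 4.854 + (+0.675) = 5.53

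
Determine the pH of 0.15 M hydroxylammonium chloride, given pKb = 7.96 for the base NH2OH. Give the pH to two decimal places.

pH = 3.43

NH3OH+ is the conjugate acid of the weak base NH2OH.
Kb = 10^(−7.96) = 1.10 × 10^-8
Ka = Kw/Kb = 1.0×10^-14 / 1.10 × 10^-8 = 9.09 × 10^-7
From the ICE table, Ka = [H+]²/(0.15 − [H+]) = 9.09 × 10^-7.
Neglecting [H+] in the denominator: [H+] = √(9.09 × 10^-7 × 0.15) = 3.69 × 10^-4 M
([H+]/C₀ = 0.25% < 5%, so the approximation holds.)
pH = −log(3.69 × 10^-4) = 3.43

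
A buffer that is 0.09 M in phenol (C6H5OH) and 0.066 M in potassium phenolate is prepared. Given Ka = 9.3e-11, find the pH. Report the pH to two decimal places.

pH = 9.90

pKa = −log(9.3 × 10^-11) = 10.032
Using pH = pKa + log([base]/[acid]) with [base]/[acid] = 0.066/0.09:
pH = 10.032 + (-0.135) = 9.90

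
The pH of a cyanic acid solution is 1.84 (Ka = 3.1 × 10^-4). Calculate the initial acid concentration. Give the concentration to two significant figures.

C₀ = 6.9 × 10^-1 M

[H+] = 10^(-1.84) = 1.45 × 10^-2 M = x
Ka = x²/(C₀ − x) ⇒ C₀ = x + x²/Ka
C₀ = 1.45 × 10^-2 + (1.45 × 10^-2)²/(3.1 × 10^-4) = 6.93 × 10^-1 M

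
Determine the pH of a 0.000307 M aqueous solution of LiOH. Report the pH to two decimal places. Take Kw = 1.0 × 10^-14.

pH = 10.49

LiOH is a strong base; [OH-] = 0.000307 M.
pOH = -log(0.000307) = 3.51
pH = 14.00 - 3.51 = 10.49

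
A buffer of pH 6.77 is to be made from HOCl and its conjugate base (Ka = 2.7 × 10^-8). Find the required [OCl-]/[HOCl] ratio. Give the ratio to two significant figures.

ratio = 0.16

pKa = -log(2.7 × 10^-8) = 7.569
pH = pKa + log(r) ⇒ log(r) = 6.77 − 7.569 = -0.799
r = [OCl-]/[HOCl] = 10^(-0.799) = 0.159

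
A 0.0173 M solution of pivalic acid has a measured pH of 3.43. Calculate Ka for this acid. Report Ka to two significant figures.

[H+] = 10^(-3.43) = 3.72 × 10^-4 M
At equilibrium [HA] = 0.0173 − 3.72 × 10^-4 = 1.69 × 10^-2 M
Ka = [H+][A-]/[HA] = (3.72 × 10^-4)² / 1.69 × 10^-2 = 8.2 × 10^-6

Ka = 8.2 × 10^-6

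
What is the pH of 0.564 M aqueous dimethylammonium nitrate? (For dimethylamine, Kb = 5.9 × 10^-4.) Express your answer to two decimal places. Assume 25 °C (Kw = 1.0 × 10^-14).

pH = 5.51

(CH3)2NH2+ is the conjugate acid of the weak base (CH3)2NH.
Ka = Kw/Kb = 1.0×10^-14 / 5.9 × 10^-4 = 1.69 × 10^-11
From the ICE table, Ka = [H+]²/(0.564 − [H+]) = 1.69 × 10^-11.
Since Ka ≪ C₀, [H+] ≈ √(Ka·C₀) = 3.09 × 10^-6 M.
pH = −log[H+] = −log(3.09 × 10^-6) = 5.51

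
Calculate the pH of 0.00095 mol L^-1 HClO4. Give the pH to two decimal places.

HClO4 is a strong acid and dissociates completely, so [H+] = 0.00095 M.
pH = -log(0.00095) = 3.02

pH = 3.02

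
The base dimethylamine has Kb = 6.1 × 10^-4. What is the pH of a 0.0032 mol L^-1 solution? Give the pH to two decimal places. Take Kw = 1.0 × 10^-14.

pH = 11.05

(CH3)2NH + H2O ⇌ (CH3)2NH2+ + OH-
From the ICE table, Kb = [OH-]²/(0.0032 − [OH-]) = 6.1 × 10^-4.
Here C₀/Kb ≈ 5.25, so the small-[OH-] approximation fails. Use the quadratic:
[OH-] = [−0.00061 + √(0.00061² + 7.81e-06)]/2 = 1.13 × 10^-3 M
pOH = −log(1.13 × 10^-3) = 2.95; pH = 14.00 − 2.95 = 11.05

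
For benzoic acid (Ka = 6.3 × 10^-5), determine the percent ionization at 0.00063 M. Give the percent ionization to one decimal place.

C6H5COOH ⇌ C6H5COO- + H+; let x = [H+] at equilibrium.
Solve x² + 6.3e-05x − 3.97e-08 = 0 → x = 1.70 × 10^-4 M
% ionization = x/C₀ × 100% = 1.70 × 10^-4/0.00063 × 100% = 27.0%

27.0%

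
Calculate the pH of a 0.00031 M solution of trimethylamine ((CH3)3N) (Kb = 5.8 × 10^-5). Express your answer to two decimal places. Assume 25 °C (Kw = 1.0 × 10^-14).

(CH3)3N + H2O ⇌ (CH3)3NH+ + OH-
Kb = [OH-]²/(0.00031 − [OH-]) = 5.8 × 10^-5
[OH-] is not negligible relative to C₀; solve [OH-]² + 5.8e-05·[OH-] − 1.8e-08 = 0.
[OH-] = (−Kb + √(Kb² + 4·Kb·C₀))/2 = 1.08 × 10^-4 M
pOH = −log(1.08 × 10^-4) = 3.97; pH = 14.00 − 3.97 = 10.03

pH = 10.03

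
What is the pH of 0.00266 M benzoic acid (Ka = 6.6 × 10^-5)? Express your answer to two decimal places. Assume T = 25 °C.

C6H5COOH ⇌ C6H5COO- + H+
From the ICE table, Ka = x²/(0.00266 − x) = 6.6 × 10^-5.
Here C₀/Ka ≈ 40.3, so the small-x approximation fails. Use the quadratic:
x = [−6.6e-05 + √(6.6e-05² + 7.02e-07)]/2 = 3.87 × 10^-4 M
pH = −log[H+] = −log(3.87 × 10^-4) = 3.41

pH = 3.41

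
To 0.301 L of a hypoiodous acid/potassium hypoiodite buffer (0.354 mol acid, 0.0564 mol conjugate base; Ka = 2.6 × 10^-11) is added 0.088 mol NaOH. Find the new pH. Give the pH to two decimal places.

pH = 10.32

OH- converts HOI to OI-: HOI → 0.266 mol, OI- → 0.144 mol.
pKa = −log(2.6 × 10^-11) = 10.585
pH = pKa + log([A⁻]/[HA]) = 10.585 + log(0.144/0.266) = 10.585 -0.267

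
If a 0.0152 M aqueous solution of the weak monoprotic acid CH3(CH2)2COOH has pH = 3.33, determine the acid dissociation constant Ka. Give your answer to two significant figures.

Ka = 1.5 × 10^-5

[H+] = 10^(-3.33) = 4.68 × 10^-4 M
At equilibrium [HA] = 0.0152 − 4.68 × 10^-4 = 1.47 × 10^-2 M
Ka = [H+][A-]/[HA] = (4.68 × 10^-4)² / 1.47 × 10^-2 = 1.5 × 10^-5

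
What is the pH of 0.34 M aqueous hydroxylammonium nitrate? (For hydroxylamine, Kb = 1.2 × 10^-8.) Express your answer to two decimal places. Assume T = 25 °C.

NH3OH+ is the conjugate acid of the weak base NH2OH.
Ka = Kw/Kb = 1.0×10^-14 / 1.2 × 10^-8 = 8.33 × 10^-7
Ka = [H+]²/(0.34 − [H+]) = 8.33 × 10^-7
Neglecting [H+] in the denominator: [H+] = √(8.33 × 10^-7 × 0.34) = 5.32 × 10^-4 M
([H+]/C₀ = 0.16% < 5%, so the approximation holds.)
pH = −log[H+] = −log(5.32 × 10^-4) = 3.27

pH = 3.27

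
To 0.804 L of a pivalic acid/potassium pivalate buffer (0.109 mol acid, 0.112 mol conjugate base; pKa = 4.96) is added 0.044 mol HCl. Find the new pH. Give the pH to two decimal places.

pH = 4.61

After neutralization: n((CH3)3CCOOH) = 0.153 mol, n((CH3)3CCOO-) = 0.068 mol.
pH = pKa + log([A⁻]/[HA]) = 4.96 + log(0.068/0.153) = 4.96 -0.352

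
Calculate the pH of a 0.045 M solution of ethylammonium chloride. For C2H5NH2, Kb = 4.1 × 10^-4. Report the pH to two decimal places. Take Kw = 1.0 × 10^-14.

pH = 5.98

C2H5NH3+ is the conjugate acid of the weak base C2H5NH2.
Ka = Kw/Kb = 1.0×10^-14 / 4.1 × 10^-4 = 2.44 × 10^-11
Let x = [H+] at equilibrium. Ka = x²/(0.045 − x).
Neglecting x in the denominator: x = √(2.44 × 10^-11 × 0.045) = 1.05 × 10^-6 M
(x/C₀ = 0.0023% < 5%, so the approximation holds.)
pH = −log[H+] = −log(1.05 × 10^-6) = 5.98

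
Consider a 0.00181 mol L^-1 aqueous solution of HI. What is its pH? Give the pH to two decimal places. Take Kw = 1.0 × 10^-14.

HI is a strong acid and dissociates completely, so [H+] = 0.00181 M.
pH = -log(0.00181) = 2.74

pH = 2.74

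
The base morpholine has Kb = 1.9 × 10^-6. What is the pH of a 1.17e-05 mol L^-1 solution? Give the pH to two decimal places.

pH = 8.59

C4H8ONH + H2O ⇌ C4H8ONH2+ + OH-
Let x = [OH-] at equilibrium. Kb = x²/(1.17e-05 − x).
x is not negligible relative to C₀; solve x² + 1.9e-06·x − 2.22e-11 = 0.
x = (−Kb + √(Kb² + 4·Kb·C₀))/2 = 3.86 × 10^-6 M
pOH = 5.41, so pH = 14.00 − pOH = 8.59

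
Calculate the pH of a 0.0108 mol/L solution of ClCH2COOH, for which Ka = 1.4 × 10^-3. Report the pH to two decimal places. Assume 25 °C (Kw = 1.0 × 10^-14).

ClCH2COOH ⇌ ClCH2COO- + H+
Ka = [H+]²/(0.0108 − [H+]) = 1.4 × 10^-3
The 5% rule fails; solving [H+]² + Ka·[H+] − Ka·C₀ = 0 exactly:
[H+] = (−Ka + √(Ka² + 4·Ka·C₀))/2 = 3.25 × 10^-3 M
pH = −log[H+] = −log(3.25 × 10^-3) = 2.49

pH = 2.49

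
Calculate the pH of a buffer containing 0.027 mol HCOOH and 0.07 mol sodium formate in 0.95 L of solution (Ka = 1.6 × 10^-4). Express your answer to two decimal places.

pKa = −log(1.6 × 10^-4) = 3.796
Using pH = pKa + log([base]/[acid]) with [base]/[acid] = 0.07/0.027:
pH = 3.796 + (+0.414) = 4.21

pH = 4.21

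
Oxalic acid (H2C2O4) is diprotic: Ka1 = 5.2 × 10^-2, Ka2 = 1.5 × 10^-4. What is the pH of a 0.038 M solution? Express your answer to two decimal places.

Since Ka1 ≫ Ka2, the first ionization dominates [H+].
Ka1 = x²/(0.038 − x) = 5.2 × 10^-2
Solving the quadratic: x = (−Ka1 + √(Ka1² + 4·Ka1·C₀))/2 = 2.55 × 10^-2 M
pH = −log(2.55 × 10^-2) = 1.59

pH = 1.59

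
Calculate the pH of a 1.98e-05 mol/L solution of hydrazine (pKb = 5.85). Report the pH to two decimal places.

N2H4 + H2O ⇌ N2H5+ + OH-
Kb = 10^(−5.85) = 1.41 × 10^-6
From the ICE table, Kb = [OH-]²/(1.98e-05 − [OH-]) = 1.41 × 10^-6.
The 5% rule fails; solving [OH-]² + Kb·[OH-] − Kb·C₀ = 0 exactly:
[OH-] = [−1.41e-06 + √(1.41e-06² + 1.12e-10)]/2 = 4.63 × 10^-6 M
pOH = 5.33, so pH = 14.00 − pOH = 8.67

pH = 8.67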